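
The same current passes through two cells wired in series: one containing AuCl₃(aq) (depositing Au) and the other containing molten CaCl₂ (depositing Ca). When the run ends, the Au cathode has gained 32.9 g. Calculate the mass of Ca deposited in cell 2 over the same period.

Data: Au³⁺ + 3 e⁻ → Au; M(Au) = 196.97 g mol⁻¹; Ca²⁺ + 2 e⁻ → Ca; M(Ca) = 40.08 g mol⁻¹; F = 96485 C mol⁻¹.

10.0 g

n(Au) = 32.9 / 196.97 = 0.1670 mol.
Since Au³⁺ + 3 e⁻ → Au, n(e⁻) passed = 3 × 0.1670 = 0.5011 mol.
Cells in series carry the same charge, so the same 0.5011 mol of electrons passes through cell 2.
Ca²⁺ + 2 e⁻ → Ca, so n(Ca) = 0.5011 / 2 = 0.2505 mol.
m(Ca) = 0.2505 × 40.08 = 10.0 g.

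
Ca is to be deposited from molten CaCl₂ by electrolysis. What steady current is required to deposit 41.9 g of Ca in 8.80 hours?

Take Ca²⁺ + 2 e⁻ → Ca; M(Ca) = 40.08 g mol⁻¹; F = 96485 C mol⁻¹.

n(Ca) = 41.9 / 40.08 = 1.045 mol.
n(e⁻) = 2 × 1.045 = 2.091 mol.
Q = n(e⁻)·F = 2.091 × 96485 = 201700 C.
I = Q/t = 201700 / 31680 s = 6.37 A.

6.37 A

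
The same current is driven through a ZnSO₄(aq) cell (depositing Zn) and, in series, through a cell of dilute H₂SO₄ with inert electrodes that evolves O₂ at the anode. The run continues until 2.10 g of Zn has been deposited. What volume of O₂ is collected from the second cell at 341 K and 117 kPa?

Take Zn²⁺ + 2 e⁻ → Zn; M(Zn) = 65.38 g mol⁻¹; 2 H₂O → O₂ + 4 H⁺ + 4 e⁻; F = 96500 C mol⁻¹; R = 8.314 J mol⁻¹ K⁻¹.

n(Zn) = 2.10 / 65.38 = 0.03212 mol, so n(e⁻) = 2 × 0.03212 = 0.06424 mol.
The cells are in series, so the same 0.06424 mol of electrons passes through the second cell.
2 H₂O → O₂ + 4 H⁺ + 4 e⁻ — 4 mol e⁻ per mol O₂, so n(O₂) = 0.06424/4 = 0.01606 mol.
V = nRT/P = (0.01606 × 8.314 × 341) / (117 × 10³) = 3.89 × 10⁻⁴ m³ = 0.389 L.

0.389 L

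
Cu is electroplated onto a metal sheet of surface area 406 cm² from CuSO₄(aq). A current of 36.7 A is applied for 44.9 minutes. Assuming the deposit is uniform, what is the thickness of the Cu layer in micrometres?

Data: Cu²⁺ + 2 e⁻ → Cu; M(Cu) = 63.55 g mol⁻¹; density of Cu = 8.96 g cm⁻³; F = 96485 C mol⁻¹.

Q = I·t = 36.70 × 2694.0 = 98870 C; n(e⁻) = 1.025 mol.
n(Cu) = n(e⁻)/2 = 0.5124 mol, so m = 0.5124 × 63.55 = 32.56 g.
Volume = m/ρ = 32.56 / 8.96 = 3.634 cm³.
Thickness = V/A = 3.634 / 406 = 0.00895 cm = 89.5 μm.

89.5 μm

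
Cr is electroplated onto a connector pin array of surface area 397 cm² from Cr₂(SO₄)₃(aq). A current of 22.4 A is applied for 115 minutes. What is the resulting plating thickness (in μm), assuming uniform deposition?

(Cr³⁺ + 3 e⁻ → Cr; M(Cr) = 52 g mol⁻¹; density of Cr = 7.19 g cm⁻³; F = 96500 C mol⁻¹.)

Q = I·t = 22.40 × 6900.0 = 154600 C; n(e⁻) = 1.602 mol.
n(Cr) = n(e⁻)/3 = 0.5339 mol, so m = 0.5339 × 52 = 27.76 g.
Volume = m/ρ = 27.76 / 7.19 = 3.861 cm³.
Thickness = V/A = 3.861 / 397 = 0.00973 cm = 97.3 μm.

97.3 μm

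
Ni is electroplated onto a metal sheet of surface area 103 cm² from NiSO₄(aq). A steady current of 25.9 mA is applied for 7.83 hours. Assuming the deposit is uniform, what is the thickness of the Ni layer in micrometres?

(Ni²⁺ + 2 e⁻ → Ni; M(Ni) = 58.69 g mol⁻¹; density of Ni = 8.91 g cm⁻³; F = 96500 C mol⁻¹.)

2.42 μm

Q = I·t = 0.02590 × 28188 = 730.1 C; n(e⁻) = 0.007565 mol.
n(Ni) = n(e⁻)/2 = 0.003783 mol, so m = 0.003783 × 58.69 = 0.2220 g.
Volume = m/ρ = 0.2220 / 8.91 = 0.02492 cm³.
Thickness = V/A = 0.02492 / 103 = 2.42 × 10⁻⁴ cm = 2.42 μm.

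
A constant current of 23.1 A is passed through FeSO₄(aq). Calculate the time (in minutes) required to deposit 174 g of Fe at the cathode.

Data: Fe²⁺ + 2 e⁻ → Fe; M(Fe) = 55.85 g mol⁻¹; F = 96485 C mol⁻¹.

n(Fe) = m/M = 174 / 55.85 = 3.115 mol.
Each Fe atom requires 2 electrons, so n(e⁻) = 2 × 3.115 = 6.231 mol.
Q = n(e⁻)·F = 6.231 × 96485 = 601200 C.
t = Q/I = 601200 / 23.10 A = 26030 s = 434 min.

434 min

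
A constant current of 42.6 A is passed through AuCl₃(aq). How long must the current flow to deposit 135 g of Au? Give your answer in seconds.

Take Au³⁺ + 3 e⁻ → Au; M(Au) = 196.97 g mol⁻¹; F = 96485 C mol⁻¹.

n(Au) = m/M = 135 / 196.97 = 0.6854 mol.
Each Au atom requires 3 electrons, so n(e⁻) = 3 × 0.6854 = 2.056 mol.
Q = n(e⁻)·F = 2.056 × 96485 = 198400 C.
t = Q/I = 198400 / 42.60 A = 4657 s.

4660 s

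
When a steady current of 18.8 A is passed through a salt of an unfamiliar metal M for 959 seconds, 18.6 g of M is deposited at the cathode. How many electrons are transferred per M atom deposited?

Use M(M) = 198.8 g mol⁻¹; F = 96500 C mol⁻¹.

2

Q = I·t = 18.80 A × 959.00 s = 18030 C, so n(e⁻) = 18030/96500 = 0.1868 mol.
n(M) deposited = 18.6 / 198.8 = 0.09356 mol.
Electrons per atom = n(e⁻)/n(M) = 0.1868 / 0.09356 = 2.00 ≈ 2, so the ion is M²⁺.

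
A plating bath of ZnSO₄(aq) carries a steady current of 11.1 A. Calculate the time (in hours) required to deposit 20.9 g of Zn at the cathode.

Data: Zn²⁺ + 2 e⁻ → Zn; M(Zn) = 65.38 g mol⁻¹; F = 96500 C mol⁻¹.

1.54 h

n(Zn) = m/M = 20.9 / 65.38 = 0.3197 mol.
Each Zn atom requires 2 electrons, so n(e⁻) = 2 × 0.3197 = 0.6393 mol.
Q = n(e⁻)·F = 0.6393 × 96500 = 61700 C.
t = Q/I = 61700 / 11.10 A = 5558 s = 1.54 h.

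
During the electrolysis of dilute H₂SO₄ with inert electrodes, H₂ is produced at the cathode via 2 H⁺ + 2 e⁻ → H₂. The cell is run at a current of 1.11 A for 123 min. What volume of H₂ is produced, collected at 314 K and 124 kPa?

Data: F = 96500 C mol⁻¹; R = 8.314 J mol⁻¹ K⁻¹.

Q = I·t = 1.110 A × 7380.0 s = 8192 C.
n(e⁻) = Q/F = 8192 / 96500 = 0.08489 mol.
2 electrons are transferred per H₂ molecule, so n(H₂) = 0.08489 / 2 = 0.04244 mol.
V = nRT/P = (0.04244 × 8.314 × 314) / (124 × 10³ Pa) = 8.94 × 10⁻⁴ m³ = 0.894 L.

0.894 L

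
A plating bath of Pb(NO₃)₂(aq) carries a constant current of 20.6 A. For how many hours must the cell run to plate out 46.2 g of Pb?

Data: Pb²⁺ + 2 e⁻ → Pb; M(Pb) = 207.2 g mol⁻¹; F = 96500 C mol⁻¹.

0.580 h

n(Pb) = m/M = 46.2 / 207.2 = 0.2230 mol.
Each Pb atom requires 2 electrons, so n(e⁻) = 2 × 0.2230 = 0.4459 mol.
Q = n(e⁻)·F = 0.4459 × 96500 = 43030 C.
t = Q/I = 43030 / 20.60 A = 2089 s = 0.580 h.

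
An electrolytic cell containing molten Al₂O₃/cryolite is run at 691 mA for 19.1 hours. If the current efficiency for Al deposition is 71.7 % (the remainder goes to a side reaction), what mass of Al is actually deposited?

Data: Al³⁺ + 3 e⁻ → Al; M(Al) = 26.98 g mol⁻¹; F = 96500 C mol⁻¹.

Q = I·t = 0.6910 × 68760 = 47510 C.
n(e⁻) = 47510/96500 = 0.4924 mol; theoretically n(Al) = 0.4924/3 = 0.1641 mol, m_theo = 4.428 g.
At 71.7 % efficiency, m_actual = 0.717 × 4.428 = 3.17 g.

3.17 g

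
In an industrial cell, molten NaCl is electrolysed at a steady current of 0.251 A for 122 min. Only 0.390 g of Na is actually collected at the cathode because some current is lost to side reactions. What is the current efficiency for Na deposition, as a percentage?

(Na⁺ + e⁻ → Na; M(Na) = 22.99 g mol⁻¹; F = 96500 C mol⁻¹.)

Q = I·t = 0.2510 × 7320.0 = 1837 C; n(e⁻) = 1837/96500 = 0.01904 mol.
Theoretical n(Na) = n(e⁻)/1 = 0.01904 mol, i.e. m_theo = 0.01904 × 22.99 = 0.4377 g.
Efficiency = m_actual / m_theo = 0.390 / 0.4377 = 89.1 %.

89.1 %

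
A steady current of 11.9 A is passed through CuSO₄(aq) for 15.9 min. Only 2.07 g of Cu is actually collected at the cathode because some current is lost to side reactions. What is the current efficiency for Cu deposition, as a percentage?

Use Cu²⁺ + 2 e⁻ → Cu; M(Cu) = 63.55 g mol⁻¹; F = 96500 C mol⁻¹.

55.4 %

Q = I·t = 11.90 × 954.00 = 11350 C; n(e⁻) = 11350/96500 = 0.1176 mol.
Theoretical n(Cu) = n(e⁻)/2 = 0.05882 mol, i.e. m_theo = 0.05882 × 63.55 = 3.738 g.
Efficiency = m_actual / m_theo = 2.07 / 3.738 = 55.4 %.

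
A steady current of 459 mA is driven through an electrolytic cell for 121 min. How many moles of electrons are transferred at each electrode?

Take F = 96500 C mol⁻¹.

0.0345 mol

Q = I·t = 0.4590 A × 7260.0 s = 3332 C.
n(e⁻) = Q/F = 3332 / 96500 = 0.0345 mol.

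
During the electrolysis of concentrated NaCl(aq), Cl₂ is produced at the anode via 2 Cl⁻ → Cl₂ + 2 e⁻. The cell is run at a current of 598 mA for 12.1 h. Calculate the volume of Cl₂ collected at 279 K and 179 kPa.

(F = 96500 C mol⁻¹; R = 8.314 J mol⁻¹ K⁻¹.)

Q = I·t = 0.5980 A × 43560 s = 26050 C.
n(e⁻) = Q/F = 26050 / 96500 = 0.2699 mol.
2 electrons are transferred per Cl₂ molecule, so n(Cl₂) = 0.2699 / 2 = 0.1350 mol.
V = nRT/P = (0.1350 × 8.314 × 279) / (179 × 10³ Pa) = 0.00175 m³ = 1.75 L.

1.75 L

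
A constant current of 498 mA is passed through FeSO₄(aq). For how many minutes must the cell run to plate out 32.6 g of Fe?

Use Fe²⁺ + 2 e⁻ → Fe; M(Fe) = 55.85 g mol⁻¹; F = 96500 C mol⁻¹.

n(Fe) = m/M = 32.6 / 55.85 = 0.5837 mol.
Each Fe atom requires 2 electrons, so n(e⁻) = 2 × 0.5837 = 1.167 mol.
Q = n(e⁻)·F = 1.167 × 96500 = 112700 C.
t = Q/I = 112700 / 0.4980 A = 226200 s = 3770 min.

3770 min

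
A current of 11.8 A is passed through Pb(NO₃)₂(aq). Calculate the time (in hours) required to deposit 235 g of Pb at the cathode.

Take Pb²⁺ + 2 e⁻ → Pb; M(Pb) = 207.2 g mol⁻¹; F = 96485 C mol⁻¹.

n(Pb) = m/M = 235 / 207.2 = 1.134 mol.
Each Pb atom requires 2 electrons, so n(e⁻) = 2 × 1.134 = 2.268 mol.
Q = n(e⁻)·F = 2.268 × 96485 = 218900 C.
t = Q/I = 218900 / 11.80 A = 18550 s = 5.15 h.

5.15 h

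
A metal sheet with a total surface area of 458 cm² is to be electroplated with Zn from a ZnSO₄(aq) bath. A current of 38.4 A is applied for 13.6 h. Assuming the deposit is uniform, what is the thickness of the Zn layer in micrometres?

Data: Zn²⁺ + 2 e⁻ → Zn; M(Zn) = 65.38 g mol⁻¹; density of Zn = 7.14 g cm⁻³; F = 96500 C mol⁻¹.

Q = I·t = 38.40 × 48960 = 1880000 C; n(e⁻) = 19.48 mol.
n(Zn) = n(e⁻)/2 = 9.741 mol, so m = 9.741 × 65.38 = 636.9 g.
Volume = m/ρ = 636.9 / 7.14 = 89.20 cm³.
Thickness = V/A = 89.20 / 458 = 0.195 cm = 1950 μm.

1950 μm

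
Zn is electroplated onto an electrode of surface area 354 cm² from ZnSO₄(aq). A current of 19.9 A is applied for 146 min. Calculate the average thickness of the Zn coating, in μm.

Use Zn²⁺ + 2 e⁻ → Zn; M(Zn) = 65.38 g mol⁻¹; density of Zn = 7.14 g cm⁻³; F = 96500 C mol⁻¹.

Q = I·t = 19.90 × 8760.0 = 174300 C; n(e⁻) = 1.806 mol.
n(Zn) = n(e⁻)/2 = 0.9032 mol, so m = 0.9032 × 65.38 = 59.05 g.
Volume = m/ρ = 59.05 / 7.14 = 8.271 cm³.
Thickness = V/A = 8.271 / 354 = 0.0234 cm = 234 μm.

234 μm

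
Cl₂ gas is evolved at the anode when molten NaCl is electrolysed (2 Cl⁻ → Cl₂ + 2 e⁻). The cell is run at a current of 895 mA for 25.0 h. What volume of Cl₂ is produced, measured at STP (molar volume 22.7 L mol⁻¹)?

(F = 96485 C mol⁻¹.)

9.48 L

Q = I·t = 0.8950 A × 90000 s = 80550 C.
n(e⁻) = Q/F = 80550 / 96485 = 0.8348 mol.
2 electrons are transferred per Cl₂ molecule, so n(Cl₂) = 0.8348 / 2 = 0.4174 mol.
V = n × V_m = 0.4174 × 22.7 = 9.48 L.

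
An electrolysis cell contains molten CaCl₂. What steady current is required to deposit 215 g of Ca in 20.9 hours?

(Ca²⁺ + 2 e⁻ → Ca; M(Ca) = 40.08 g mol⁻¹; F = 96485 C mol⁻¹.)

n(Ca) = 215 / 40.08 = 5.364 mol.
n(e⁻) = 2 × 5.364 = 10.73 mol.
Q = n(e⁻)·F = 10.73 × 96485 = 1035000 C.
I = Q/t = 1035000 / 75240 s = 13.8 A.

13.8 A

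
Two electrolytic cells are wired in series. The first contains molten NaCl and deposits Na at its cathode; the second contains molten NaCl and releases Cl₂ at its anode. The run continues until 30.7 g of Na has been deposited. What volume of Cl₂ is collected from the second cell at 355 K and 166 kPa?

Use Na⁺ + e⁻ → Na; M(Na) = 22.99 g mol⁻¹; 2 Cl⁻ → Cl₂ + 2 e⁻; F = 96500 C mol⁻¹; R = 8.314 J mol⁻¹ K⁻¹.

11.9 L

n(Na) = 30.7 / 22.99 = 1.335 mol, so n(e⁻) = 1 × 1.335 = 1.335 mol.
The cells are in series, so the same 1.335 mol of electrons passes through the second cell.
2 Cl⁻ → Cl₂ + 2 e⁻ — 2 mol e⁻ per mol Cl₂, so n(Cl₂) = 1.335/2 = 0.6677 mol.
V = nRT/P = (0.6677 × 8.314 × 355) / (166 × 10³) = 0.0119 m³ = 11.9 L.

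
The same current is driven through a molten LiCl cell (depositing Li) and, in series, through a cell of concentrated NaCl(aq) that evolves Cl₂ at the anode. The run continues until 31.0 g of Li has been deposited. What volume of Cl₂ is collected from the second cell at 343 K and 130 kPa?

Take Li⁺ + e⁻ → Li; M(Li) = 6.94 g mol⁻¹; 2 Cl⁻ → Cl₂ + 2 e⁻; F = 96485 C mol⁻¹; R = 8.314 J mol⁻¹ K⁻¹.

49.0 L

n(Li) = 31.0 / 6.94 = 4.467 mol, so n(e⁻) = 1 × 4.467 = 4.467 mol.
The cells are in series, so the same 4.467 mol of electrons passes through the second cell.
2 Cl⁻ → Cl₂ + 2 e⁻ — 2 mol e⁻ per mol Cl₂, so n(Cl₂) = 4.467/2 = 2.233 mol.
V = nRT/P = (2.233 × 8.314 × 343) / (130 × 10³) = 0.0490 m³ = 49.0 L.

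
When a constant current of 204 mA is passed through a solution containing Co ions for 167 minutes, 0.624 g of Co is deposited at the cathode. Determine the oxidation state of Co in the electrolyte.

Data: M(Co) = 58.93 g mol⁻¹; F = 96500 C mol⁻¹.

+2

Q = I·t = 0.2040 A × 10020 s = 2044 C, so n(e⁻) = 2044/96500 = 0.02118 mol.
n(Co) deposited = 0.624 / 58.93 = 0.01059 mol.
Electrons per atom = n(e⁻)/n(Co) = 0.02118 / 0.01059 = 2.00 ≈ 2, so the ion is Co²⁺.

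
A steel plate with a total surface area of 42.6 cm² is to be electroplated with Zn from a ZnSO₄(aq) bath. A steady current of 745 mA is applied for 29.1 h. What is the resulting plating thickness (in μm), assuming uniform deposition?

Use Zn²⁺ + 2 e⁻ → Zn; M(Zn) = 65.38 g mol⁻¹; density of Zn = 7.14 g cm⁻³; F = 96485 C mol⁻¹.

Q = I·t = 0.7450 × 104760 = 78050 C; n(e⁻) = 0.8089 mol.
n(Zn) = n(e⁻)/2 = 0.4044 mol, so m = 0.4044 × 65.38 = 26.44 g.
Volume = m/ρ = 26.44 / 7.14 = 3.703 cm³.
Thickness = V/A = 3.703 / 42.6 = 0.0869 cm = 869 μm.

869 μm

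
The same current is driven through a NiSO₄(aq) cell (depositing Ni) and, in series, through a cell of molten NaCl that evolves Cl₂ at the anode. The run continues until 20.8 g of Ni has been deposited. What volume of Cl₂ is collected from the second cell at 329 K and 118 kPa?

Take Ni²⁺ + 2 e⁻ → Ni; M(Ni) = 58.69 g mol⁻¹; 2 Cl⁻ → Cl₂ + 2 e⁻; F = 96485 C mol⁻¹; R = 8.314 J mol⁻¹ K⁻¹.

8.22 L

n(Ni) = 20.8 / 58.69 = 0.3544 mol, so n(e⁻) = 2 × 0.3544 = 0.7088 mol.
The cells are in series, so the same 0.7088 mol of electrons passes through the second cell.
2 Cl⁻ → Cl₂ + 2 e⁻ — 2 mol e⁻ per mol Cl₂, so n(Cl₂) = 0.7088/2 = 0.3544 mol.
V = nRT/P = (0.3544 × 8.314 × 329) / (118 × 10³) = 0.00822 m³ = 8.22 L.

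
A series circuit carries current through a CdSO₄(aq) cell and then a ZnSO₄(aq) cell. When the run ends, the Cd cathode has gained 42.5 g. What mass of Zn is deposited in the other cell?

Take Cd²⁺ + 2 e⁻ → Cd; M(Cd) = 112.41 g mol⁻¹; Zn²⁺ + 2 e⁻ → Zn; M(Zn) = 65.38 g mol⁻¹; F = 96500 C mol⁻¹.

n(Cd) = 42.5 / 112.41 = 0.3781 mol.
Since Cd²⁺ + 2 e⁻ → Cd, n(e⁻) passed = 2 × 0.3781 = 0.7562 mol.
Cells in series carry the same charge, so the same 0.7562 mol of electrons passes through cell 2.
Zn²⁺ + 2 e⁻ → Zn, so n(Zn) = 0.7562 / 2 = 0.3781 mol.
m(Zn) = 0.3781 × 65.38 = 24.7 g.

24.7 g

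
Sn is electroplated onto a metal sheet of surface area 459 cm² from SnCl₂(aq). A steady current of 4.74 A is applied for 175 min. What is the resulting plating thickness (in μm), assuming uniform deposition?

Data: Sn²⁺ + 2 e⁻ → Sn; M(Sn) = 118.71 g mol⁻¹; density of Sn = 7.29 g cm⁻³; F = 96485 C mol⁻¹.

91.5 μm

Q = I·t = 4.740 × 10500 = 49770 C; n(e⁻) = 0.5158 mol.
n(Sn) = n(e⁻)/2 = 0.2579 mol, so m = 0.2579 × 118.71 = 30.62 g.
Volume = m/ρ = 30.62 / 7.29 = 4.200 cm³.
Thickness = V/A = 4.200 / 459 = 0.00915 cm = 91.5 μm.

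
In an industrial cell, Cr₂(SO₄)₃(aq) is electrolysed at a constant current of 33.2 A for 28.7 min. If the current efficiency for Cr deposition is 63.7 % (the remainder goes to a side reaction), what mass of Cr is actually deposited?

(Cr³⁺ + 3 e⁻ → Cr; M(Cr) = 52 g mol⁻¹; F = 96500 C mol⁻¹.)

6.54 g

Q = I·t = 33.20 × 1722.0 = 57170 C.
n(e⁻) = 57170/96500 = 0.5924 mol; theoretically n(Cr) = 0.5924/3 = 0.1975 mol, m_theo = 10.27 g.
At 63.7 % efficiency, m_actual = 0.637 × 10.27 = 6.54 g.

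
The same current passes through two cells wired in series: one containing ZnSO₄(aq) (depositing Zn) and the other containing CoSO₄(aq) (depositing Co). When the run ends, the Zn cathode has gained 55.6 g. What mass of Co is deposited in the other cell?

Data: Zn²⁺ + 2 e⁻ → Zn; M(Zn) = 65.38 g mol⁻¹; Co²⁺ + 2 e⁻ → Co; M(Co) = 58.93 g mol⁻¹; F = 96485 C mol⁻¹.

50.1 g

n(Zn) = 55.6 / 65.38 = 0.8504 mol.
Since Zn²⁺ + 2 e⁻ → Zn, n(e⁻) passed = 2 × 0.8504 = 1.701 mol.
Cells in series carry the same charge, so the same 1.701 mol of electrons passes through cell 2.
Co²⁺ + 2 e⁻ → Co, so n(Co) = 1.701 / 2 = 0.8504 mol.
m(Co) = 0.8504 × 58.93 = 50.1 g.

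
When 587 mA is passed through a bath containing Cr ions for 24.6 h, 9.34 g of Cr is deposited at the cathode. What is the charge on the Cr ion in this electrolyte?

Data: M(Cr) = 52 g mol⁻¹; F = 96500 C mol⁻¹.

+3

Q = I·t = 0.5870 A × 88560 s = 51980 C, so n(e⁻) = 51980/96500 = 0.5387 mol.
n(Cr) deposited = 9.34 / 52 = 0.1796 mol.
Electrons per atom = n(e⁻)/n(Cr) = 0.5387 / 0.1796 = 3.00 ≈ 3, so the ion is Cr³⁺.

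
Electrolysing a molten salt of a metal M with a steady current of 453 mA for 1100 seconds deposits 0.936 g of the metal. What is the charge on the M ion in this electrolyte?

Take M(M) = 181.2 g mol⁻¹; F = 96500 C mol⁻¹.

Q = I·t = 0.4530 A × 1100.0 s = 498.3 C, so n(e⁻) = 498.3/96500 = 0.005164 mol.
n(M) deposited = 0.936 / 181.2 = 0.005166 mol.
Electrons per atom = n(e⁻)/n(M) = 0.005164 / 0.005166 = 1.00 ≈ 1, so the ion is M⁺.

+1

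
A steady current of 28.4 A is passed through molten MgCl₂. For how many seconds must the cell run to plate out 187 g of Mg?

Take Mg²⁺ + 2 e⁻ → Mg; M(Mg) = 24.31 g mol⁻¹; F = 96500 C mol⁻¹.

52300 s

n(Mg) = m/M = 187 / 24.31 = 7.692 mol.
Each Mg atom requires 2 electrons, so n(e⁻) = 2 × 7.692 = 15.38 mol.
Q = n(e⁻)·F = 15.38 × 96500 = 1485000 C.
t = Q/I = 1485000 / 28.40 A = 52280 s.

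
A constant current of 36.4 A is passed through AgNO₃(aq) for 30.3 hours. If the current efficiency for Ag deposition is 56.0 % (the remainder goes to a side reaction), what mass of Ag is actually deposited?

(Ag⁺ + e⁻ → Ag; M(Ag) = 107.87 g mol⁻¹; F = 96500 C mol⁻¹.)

2490 g

Q = I·t = 36.40 × 109080 = 3971000 C.
n(e⁻) = 3971000/96500 = 41.15 mol; theoretically n(Ag) = 41.15/1 = 41.15 mol, m_theo = 4438 g.
At 56.0 % efficiency, m_actual = 0.560 × 4438 = 2490 g.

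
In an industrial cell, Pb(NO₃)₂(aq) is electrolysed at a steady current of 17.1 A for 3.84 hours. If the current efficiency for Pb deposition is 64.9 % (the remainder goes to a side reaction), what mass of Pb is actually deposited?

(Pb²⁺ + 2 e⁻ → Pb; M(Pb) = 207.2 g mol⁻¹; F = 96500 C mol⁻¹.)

165 g

Q = I·t = 17.10 × 13824 = 236400 C.
n(e⁻) = 236400/96500 = 2.450 mol; theoretically n(Pb) = 2.450/2 = 1.225 mol, m_theo = 253.8 g.
At 64.9 % efficiency, m_actual = 0.649 × 253.8 = 165 g.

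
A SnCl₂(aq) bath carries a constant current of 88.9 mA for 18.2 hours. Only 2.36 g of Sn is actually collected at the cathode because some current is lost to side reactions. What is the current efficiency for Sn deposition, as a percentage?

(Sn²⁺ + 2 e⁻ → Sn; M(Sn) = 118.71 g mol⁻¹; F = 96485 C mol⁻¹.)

65.9 %

Q = I·t = 0.08890 × 65520 = 5825 C; n(e⁻) = 5825/96485 = 0.06037 mol.
Theoretical n(Sn) = n(e⁻)/2 = 0.03018 mol, i.e. m_theo = 0.03018 × 118.71 = 3.583 g.
Efficiency = m_actual / m_theo = 2.36 / 3.583 = 65.9 %.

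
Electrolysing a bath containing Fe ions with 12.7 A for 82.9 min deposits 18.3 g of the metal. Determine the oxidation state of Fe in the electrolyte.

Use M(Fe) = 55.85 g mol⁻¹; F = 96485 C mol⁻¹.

+2

Q = I·t = 12.70 A × 4974.0 s = 63170 C, so n(e⁻) = 63170/96485 = 0.6547 mol.
n(Fe) deposited = 18.3 / 55.85 = 0.3277 mol.
Electrons per atom = n(e⁻)/n(Fe) = 0.6547 / 0.3277 = 2.00 ≈ 2, so the ion is Fe²⁺.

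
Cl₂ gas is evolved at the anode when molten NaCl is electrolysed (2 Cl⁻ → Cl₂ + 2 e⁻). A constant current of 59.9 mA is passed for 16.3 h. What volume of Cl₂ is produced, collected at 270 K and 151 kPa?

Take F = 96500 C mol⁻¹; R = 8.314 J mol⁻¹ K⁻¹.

Q = I·t = 0.05990 A × 58680 s = 3515 C.
n(e⁻) = Q/F = 3515 / 96500 = 0.03642 mol.
2 electrons are transferred per Cl₂ molecule, so n(Cl₂) = 0.03642 / 2 = 0.01821 mol.
V = nRT/P = (0.01821 × 8.314 × 270) / (151 × 10³ Pa) = 2.71 × 10⁻⁴ m³ = 0.271 L.

0.271 L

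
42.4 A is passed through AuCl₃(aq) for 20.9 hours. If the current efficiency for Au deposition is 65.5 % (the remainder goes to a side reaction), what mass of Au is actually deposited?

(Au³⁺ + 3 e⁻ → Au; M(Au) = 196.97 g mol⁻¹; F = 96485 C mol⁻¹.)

1420 g

Q = I·t = 42.40 × 75240 = 3190000 C.
n(e⁻) = 3190000/96485 = 33.06 mol; theoretically n(Au) = 33.06/3 = 11.02 mol, m_theo = 2171 g.
At 65.5 % efficiency, m_actual = 0.655 × 2171 = 1420 g.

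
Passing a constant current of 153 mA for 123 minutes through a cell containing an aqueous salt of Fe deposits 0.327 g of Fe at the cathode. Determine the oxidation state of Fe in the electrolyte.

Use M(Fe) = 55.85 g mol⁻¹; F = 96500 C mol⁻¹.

+2

Q = I·t = 0.1530 A × 7380.0 s = 1129 C, so n(e⁻) = 1129/96500 = 0.01170 mol.
n(Fe) deposited = 0.327 / 55.85 = 0.005855 mol.
Electrons per atom = n(e⁻)/n(Fe) = 0.01170 / 0.005855 = 2.00 ≈ 2, so the ion is Fe²⁺.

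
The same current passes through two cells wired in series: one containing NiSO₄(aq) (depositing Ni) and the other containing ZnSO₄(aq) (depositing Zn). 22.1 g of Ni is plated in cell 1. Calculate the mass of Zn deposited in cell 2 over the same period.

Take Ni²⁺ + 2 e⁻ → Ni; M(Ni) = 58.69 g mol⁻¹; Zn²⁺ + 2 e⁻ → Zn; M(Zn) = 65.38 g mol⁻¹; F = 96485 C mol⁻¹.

n(Ni) = 22.1 / 58.69 = 0.3766 mol.
Since Ni²⁺ + 2 e⁻ → Ni, n(e⁻) passed = 2 × 0.3766 = 0.7531 mol.
Cells in series carry the same charge, so the same 0.7531 mol of electrons passes through cell 2.
Zn²⁺ + 2 e⁻ → Zn, so n(Zn) = 0.7531 / 2 = 0.3766 mol.
m(Zn) = 0.3766 × 65.38 = 24.6 g.

24.6 g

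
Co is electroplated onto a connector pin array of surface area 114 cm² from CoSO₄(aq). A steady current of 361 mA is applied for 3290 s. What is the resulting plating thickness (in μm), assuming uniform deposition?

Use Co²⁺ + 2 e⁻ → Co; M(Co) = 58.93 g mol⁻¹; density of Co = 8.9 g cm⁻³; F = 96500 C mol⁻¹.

3.57 μm

Q = I·t = 0.3610 × 3290.0 = 1188 C; n(e⁻) = 0.01231 mol.
n(Co) = n(e⁻)/2 = 0.006154 mol, so m = 0.006154 × 58.93 = 0.3626 g.
Volume = m/ρ = 0.3626 / 8.9 = 0.04075 cm³.
Thickness = V/A = 0.04075 / 114 = 3.57 × 10⁻⁴ cm = 3.57 μm.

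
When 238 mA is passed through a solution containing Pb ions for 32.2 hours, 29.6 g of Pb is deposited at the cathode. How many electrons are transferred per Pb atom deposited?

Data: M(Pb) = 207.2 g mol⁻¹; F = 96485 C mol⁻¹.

Q = I·t = 0.2380 A × 115920 s = 27590 C, so n(e⁻) = 27590/96485 = 0.2859 mol.
n(Pb) deposited = 29.6 / 207.2 = 0.1429 mol.
Electrons per atom = n(e⁻)/n(Pb) = 0.2859 / 0.1429 = 2.00 ≈ 2, so the ion is Pb²⁺.

2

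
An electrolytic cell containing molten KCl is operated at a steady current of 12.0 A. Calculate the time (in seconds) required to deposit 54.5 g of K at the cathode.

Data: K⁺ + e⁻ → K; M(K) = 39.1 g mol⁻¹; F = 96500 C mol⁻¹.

n(K) = m/M = 54.5 / 39.1 = 1.394 mol.
Each K atom requires 1 electron, so n(e⁻) = 1 × 1.394 = 1.394 mol.
Q = n(e⁻)·F = 1.394 × 96500 = 134500 C.
t = Q/I = 134500 / 12.00 A = 11210 s.

11200 s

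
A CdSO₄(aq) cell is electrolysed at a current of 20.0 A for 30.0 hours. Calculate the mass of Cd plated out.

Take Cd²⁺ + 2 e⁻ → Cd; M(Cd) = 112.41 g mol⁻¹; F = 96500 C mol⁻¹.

Q = I·t = 20.00 A × 108000 s = 2160000 C.
n(e⁻) = Q/F = 2160000 / 96500 = 22.38 mol.
Cd²⁺ + 2 e⁻ → Cd, so n(Cd) = n(e⁻)/2 = 11.19 mol.
m = n·M = 11.19 × 112.41 = 1260 g.

1260 g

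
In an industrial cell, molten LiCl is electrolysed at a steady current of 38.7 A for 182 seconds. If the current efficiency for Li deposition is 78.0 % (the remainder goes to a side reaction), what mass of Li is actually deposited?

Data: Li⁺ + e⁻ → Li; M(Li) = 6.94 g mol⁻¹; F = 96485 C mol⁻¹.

Q = I·t = 38.70 × 182.00 = 7043 C.
n(e⁻) = 7043/96485 = 0.07300 mol; theoretically n(Li) = 0.07300/1 = 0.07300 mol, m_theo = 0.5066 g.
At 78.0 % efficiency, m_actual = 0.780 × 0.5066 = 0.395 g.

0.395 g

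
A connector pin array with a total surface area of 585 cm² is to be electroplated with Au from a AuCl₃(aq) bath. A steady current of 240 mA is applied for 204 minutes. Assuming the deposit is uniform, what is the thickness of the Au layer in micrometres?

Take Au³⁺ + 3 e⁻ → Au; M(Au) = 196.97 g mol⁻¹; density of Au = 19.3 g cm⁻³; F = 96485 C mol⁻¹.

Q = I·t = 0.2400 × 12240 = 2938 C; n(e⁻) = 0.03045 mol.
n(Au) = n(e⁻)/3 = 0.01015 mol, so m = 0.01015 × 196.97 = 1.999 g.
Volume = m/ρ = 1.999 / 19.3 = 0.1036 cm³.
Thickness = V/A = 0.1036 / 585 = 1.77 × 10⁻⁴ cm = 1.77 μm.

1.77 μm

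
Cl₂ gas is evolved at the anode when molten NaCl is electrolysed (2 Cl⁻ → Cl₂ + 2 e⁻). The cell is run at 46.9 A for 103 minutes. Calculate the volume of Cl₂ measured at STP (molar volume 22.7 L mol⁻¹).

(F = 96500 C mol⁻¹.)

34.1 L

Q = I·t = 46.90 A × 6180.0 s = 289800 C.
n(e⁻) = Q/F = 289800 / 96500 = 3.004 mol.
2 electrons are transferred per Cl₂ molecule, so n(Cl₂) = 3.004 / 2 = 1.502 mol.
V = n × V_m = 1.502 × 22.7 = 34.1 L.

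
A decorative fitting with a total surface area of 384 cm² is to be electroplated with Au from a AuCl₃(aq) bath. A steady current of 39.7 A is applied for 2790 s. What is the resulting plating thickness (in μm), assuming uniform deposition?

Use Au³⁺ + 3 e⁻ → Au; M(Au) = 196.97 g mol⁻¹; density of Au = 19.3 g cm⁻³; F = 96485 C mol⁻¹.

Q = I·t = 39.70 × 2790.0 = 110800 C; n(e⁻) = 1.148 mol.
n(Au) = n(e⁻)/3 = 0.3827 mol, so m = 0.3827 × 196.97 = 75.37 g.
Volume = m/ρ = 75.37 / 19.3 = 3.905 cm³.
Thickness = V/A = 3.905 / 384 = 0.0102 cm = 102 μm.

102 μm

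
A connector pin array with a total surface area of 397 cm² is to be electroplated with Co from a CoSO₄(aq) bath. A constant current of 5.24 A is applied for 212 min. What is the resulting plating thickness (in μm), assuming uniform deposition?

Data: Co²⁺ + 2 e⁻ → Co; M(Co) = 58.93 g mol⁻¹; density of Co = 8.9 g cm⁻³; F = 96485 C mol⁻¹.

57.6 μm

Q = I·t = 5.240 × 12720 = 66650 C; n(e⁻) = 0.6908 mol.
n(Co) = n(e⁻)/2 = 0.3454 mol, so m = 0.3454 × 58.93 = 20.35 g.
Volume = m/ρ = 20.35 / 8.9 = 2.287 cm³.
Thickness = V/A = 2.287 / 397 = 0.00576 cm = 57.6 μm.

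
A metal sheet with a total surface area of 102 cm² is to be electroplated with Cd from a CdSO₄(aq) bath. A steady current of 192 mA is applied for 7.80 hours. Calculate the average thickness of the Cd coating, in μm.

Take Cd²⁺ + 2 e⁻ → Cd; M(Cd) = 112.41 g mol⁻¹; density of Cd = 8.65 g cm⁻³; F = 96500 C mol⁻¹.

35.6 μm

Q = I·t = 0.1920 × 28080 = 5391 C; n(e⁻) = 0.05587 mol.
n(Cd) = n(e⁻)/2 = 0.02793 mol, so m = 0.02793 × 112.41 = 3.140 g.
Volume = m/ρ = 3.140 / 8.65 = 0.3630 cm³.
Thickness = V/A = 0.3630 / 102 = 0.00356 cm = 35.6 μm.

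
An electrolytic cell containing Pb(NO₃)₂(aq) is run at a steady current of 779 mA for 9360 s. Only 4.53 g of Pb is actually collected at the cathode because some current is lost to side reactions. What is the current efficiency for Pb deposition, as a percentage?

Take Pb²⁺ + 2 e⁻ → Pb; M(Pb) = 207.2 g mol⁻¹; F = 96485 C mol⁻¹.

Q = I·t = 0.7790 × 9360.0 = 7291 C; n(e⁻) = 7291/96485 = 0.07557 mol.
Theoretical n(Pb) = n(e⁻)/2 = 0.03779 mol, i.e. m_theo = 0.03779 × 207.2 = 7.829 g.
Efficiency = m_actual / m_theo = 4.53 / 7.829 = 57.9 %.

57.9 %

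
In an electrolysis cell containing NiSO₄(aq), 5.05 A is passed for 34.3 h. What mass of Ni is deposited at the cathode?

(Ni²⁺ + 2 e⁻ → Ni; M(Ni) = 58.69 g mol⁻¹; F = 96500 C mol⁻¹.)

190 g

Q = I·t = 5.050 A × 123480 s = 623600 C.
n(e⁻) = Q/F = 623600 / 96500 = 6.462 mol.
Ni²⁺ + 2 e⁻ → Ni, so n(Ni) = n(e⁻)/2 = 3.231 mol.
m = n·M = 3.231 × 58.69 = 190 g.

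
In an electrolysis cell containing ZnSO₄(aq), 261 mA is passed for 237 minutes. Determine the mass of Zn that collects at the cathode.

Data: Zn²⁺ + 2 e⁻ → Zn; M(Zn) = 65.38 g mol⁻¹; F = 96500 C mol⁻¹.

Q = I·t = 0.2610 A × 14220 s = 3711 C.
n(e⁻) = Q/F = 3711 / 96500 = 0.03846 mol.
Zn²⁺ + 2 e⁻ → Zn, so n(Zn) = n(e⁻)/2 = 0.01923 mol.
m = n·M = 0.01923 × 65.38 = 1.26 g.

1.26 g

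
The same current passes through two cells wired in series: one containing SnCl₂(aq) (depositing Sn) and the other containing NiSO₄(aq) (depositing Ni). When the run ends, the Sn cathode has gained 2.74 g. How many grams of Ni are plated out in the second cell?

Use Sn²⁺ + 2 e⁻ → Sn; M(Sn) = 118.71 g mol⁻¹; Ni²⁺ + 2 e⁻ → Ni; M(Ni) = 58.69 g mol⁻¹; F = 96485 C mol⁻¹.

n(Sn) = 2.74 / 118.71 = 0.02308 mol.
Since Sn²⁺ + 2 e⁻ → Sn, n(e⁻) passed = 2 × 0.02308 = 0.04616 mol.
Cells in series carry the same charge, so the same 0.04616 mol of electrons passes through cell 2.
Ni²⁺ + 2 e⁻ → Ni, so n(Ni) = 0.04616 / 2 = 0.02308 mol.
m(Ni) = 0.02308 × 58.69 = 1.35 g.

1.35 g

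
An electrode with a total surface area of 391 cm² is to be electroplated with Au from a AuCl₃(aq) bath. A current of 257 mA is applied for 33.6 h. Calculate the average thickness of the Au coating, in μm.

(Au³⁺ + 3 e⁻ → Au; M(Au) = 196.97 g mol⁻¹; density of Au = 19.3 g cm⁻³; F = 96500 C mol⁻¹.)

28.0 μm

Q = I·t = 0.2570 × 120960 = 31090 C; n(e⁻) = 0.3221 mol.
n(Au) = n(e⁻)/3 = 0.1074 mol, so m = 0.1074 × 196.97 = 21.15 g.
Volume = m/ρ = 21.15 / 19.3 = 1.096 cm³.
Thickness = V/A = 1.096 / 391 = 0.00280 cm = 28.0 μm.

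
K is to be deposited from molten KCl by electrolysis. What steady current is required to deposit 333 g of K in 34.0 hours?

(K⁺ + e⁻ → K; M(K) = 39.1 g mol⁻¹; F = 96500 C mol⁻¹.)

6.71 A

n(K) = 333 / 39.1 = 8.517 mol.
n(e⁻) = 1 × 8.517 = 8.517 mol.
Q = n(e⁻)·F = 8.517 × 96500 = 821900 C.
I = Q/t = 821900 / 122400 s = 6.71 A.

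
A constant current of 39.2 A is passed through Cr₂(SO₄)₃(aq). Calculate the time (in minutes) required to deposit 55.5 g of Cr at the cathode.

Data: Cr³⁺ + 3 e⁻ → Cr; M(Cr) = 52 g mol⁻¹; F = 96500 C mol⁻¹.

131 min

n(Cr) = m/M = 55.5 / 52 = 1.067 mol.
Each Cr atom requires 3 electrons, so n(e⁻) = 3 × 1.067 = 3.202 mol.
Q = n(e⁻)·F = 3.202 × 96500 = 309000 C.
t = Q/I = 309000 / 39.20 A = 7882 s = 131 min.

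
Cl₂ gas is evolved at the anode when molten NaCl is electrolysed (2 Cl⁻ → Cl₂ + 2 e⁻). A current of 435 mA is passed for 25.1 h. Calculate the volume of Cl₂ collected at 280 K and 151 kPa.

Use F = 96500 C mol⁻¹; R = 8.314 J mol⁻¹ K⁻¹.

Q = I·t = 0.4350 A × 90360 s = 39310 C.
n(e⁻) = Q/F = 39310 / 96500 = 0.4073 mol.
2 electrons are transferred per Cl₂ molecule, so n(Cl₂) = 0.4073 / 2 = 0.2037 mol.
V = nRT/P = (0.2037 × 8.314 × 280) / (151 × 10³ Pa) = 0.00314 m³ = 3.14 L.

3.14 L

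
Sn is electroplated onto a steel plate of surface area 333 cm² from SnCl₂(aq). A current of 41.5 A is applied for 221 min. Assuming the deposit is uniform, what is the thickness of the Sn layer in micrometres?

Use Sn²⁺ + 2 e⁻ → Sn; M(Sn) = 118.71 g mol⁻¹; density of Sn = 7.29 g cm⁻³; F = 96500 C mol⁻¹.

1390 μm

Q = I·t = 41.50 × 13260 = 550300 C; n(e⁻) = 5.702 mol.
n(Sn) = n(e⁻)/2 = 2.851 mol, so m = 2.851 × 118.71 = 338.5 g.
Volume = m/ρ = 338.5 / 7.29 = 46.43 cm³.
Thickness = V/A = 46.43 / 333 = 0.139 cm = 1390 μm.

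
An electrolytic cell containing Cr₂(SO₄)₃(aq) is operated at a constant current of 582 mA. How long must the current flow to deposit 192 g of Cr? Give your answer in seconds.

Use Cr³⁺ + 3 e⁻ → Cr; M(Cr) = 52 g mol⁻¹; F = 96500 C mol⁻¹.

1.84 × 10⁶ s

n(Cr) = m/M = 192 / 52 = 3.692 mol.
Each Cr atom requires 3 electrons, so n(e⁻) = 3 × 3.692 = 11.08 mol.
Q = n(e⁻)·F = 11.08 × 96500 = 1069000 C.
t = Q/I = 1069000 / 0.5820 A = 1837000 s.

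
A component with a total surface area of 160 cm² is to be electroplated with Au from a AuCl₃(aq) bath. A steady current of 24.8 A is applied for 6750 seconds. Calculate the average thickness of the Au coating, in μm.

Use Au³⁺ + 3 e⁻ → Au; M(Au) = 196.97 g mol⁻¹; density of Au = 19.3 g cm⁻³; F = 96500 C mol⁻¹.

Q = I·t = 24.80 × 6750.0 = 167400 C; n(e⁻) = 1.735 mol.
n(Au) = n(e⁻)/3 = 0.5782 mol, so m = 0.5782 × 196.97 = 113.9 g.
Volume = m/ρ = 113.9 / 19.3 = 5.901 cm³.
Thickness = V/A = 5.901 / 160 = 0.0369 cm = 369 μm.

369 μm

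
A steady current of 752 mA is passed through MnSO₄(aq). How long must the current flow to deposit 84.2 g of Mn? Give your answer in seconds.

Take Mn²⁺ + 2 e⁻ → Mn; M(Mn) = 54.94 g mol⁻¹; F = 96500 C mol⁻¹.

3.93 × 10⁵ s

n(Mn) = m/M = 84.2 / 54.94 = 1.533 mol.
Each Mn atom requires 2 electrons, so n(e⁻) = 2 × 1.533 = 3.065 mol.
Q = n(e⁻)·F = 3.065 × 96500 = 295800 C.
t = Q/I = 295800 / 0.7520 A = 393300 s.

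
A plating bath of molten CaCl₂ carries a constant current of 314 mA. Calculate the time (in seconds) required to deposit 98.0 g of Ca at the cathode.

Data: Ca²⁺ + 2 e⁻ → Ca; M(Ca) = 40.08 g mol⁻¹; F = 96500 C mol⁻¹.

n(Ca) = m/M = 98.0 / 40.08 = 2.445 mol.
Each Ca atom requires 2 electrons, so n(e⁻) = 2 × 2.445 = 4.890 mol.
Q = n(e⁻)·F = 4.890 × 96500 = 471900 C.
t = Q/I = 471900 / 0.3140 A = 1503000 s.

1.50 × 10⁶ s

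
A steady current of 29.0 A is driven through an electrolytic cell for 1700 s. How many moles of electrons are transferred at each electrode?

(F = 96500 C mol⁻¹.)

Q = I·t = 29.00 A × 1700.0 s = 49300 C.
n(e⁻) = Q/F = 49300 / 96500 = 0.511 mol.

0.511 mol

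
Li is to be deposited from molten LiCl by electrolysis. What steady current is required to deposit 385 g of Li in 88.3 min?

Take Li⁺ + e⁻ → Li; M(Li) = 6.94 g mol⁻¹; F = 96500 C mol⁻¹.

1010 A

n(Li) = 385 / 6.94 = 55.48 mol.
n(e⁻) = 1 × 55.48 = 55.48 mol.
Q = n(e⁻)·F = 55.48 × 96500 = 5353000 C.
I = Q/t = 5353000 / 5298.0 s = 1010 A.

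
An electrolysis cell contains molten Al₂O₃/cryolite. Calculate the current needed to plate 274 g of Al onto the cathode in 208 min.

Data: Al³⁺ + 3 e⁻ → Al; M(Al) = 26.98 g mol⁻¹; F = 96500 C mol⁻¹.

236 A

n(Al) = 274 / 26.98 = 10.16 mol.
n(e⁻) = 3 × 10.16 = 30.47 mol.
Q = n(e⁻)·F = 30.47 × 96500 = 2940000 C.
I = Q/t = 2940000 / 12480 s = 236 A.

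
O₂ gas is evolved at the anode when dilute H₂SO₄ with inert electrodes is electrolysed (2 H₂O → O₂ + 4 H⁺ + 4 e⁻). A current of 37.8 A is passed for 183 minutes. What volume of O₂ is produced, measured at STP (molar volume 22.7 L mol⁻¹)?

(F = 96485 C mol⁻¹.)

Q = I·t = 37.80 A × 10980 s = 415000 C.
n(e⁻) = Q/F = 415000 / 96485 = 4.302 mol.
4 electrons are transferred per O₂ molecule, so n(O₂) = 4.302 / 4 = 1.075 mol.
V = n × V_m = 1.075 × 22.7 = 24.4 L.

24.4 L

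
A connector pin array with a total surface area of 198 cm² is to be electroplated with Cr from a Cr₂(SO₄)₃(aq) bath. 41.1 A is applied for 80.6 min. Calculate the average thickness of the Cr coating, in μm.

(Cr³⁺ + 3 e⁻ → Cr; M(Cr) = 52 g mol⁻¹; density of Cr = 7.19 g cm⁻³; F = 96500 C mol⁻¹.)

Q = I·t = 41.10 × 4836.0 = 198800 C; n(e⁻) = 2.060 mol.
n(Cr) = n(e⁻)/3 = 0.6866 mol, so m = 0.6866 × 52 = 35.70 g.
Volume = m/ρ = 35.70 / 7.19 = 4.965 cm³.
Thickness = V/A = 4.965 / 198 = 0.0251 cm = 251 μm.

251 μm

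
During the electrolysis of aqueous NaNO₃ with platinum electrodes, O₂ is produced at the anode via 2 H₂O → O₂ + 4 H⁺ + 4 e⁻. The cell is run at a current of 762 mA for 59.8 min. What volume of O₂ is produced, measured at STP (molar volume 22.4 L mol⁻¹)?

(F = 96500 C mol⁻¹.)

Q = I·t = 0.7620 A × 3588.0 s = 2734 C.
n(e⁻) = Q/F = 2734 / 96500 = 0.02833 mol.
4 electrons are transferred per O₂ molecule, so n(O₂) = 0.02833 / 4 = 0.007083 mol.
V = n × V_m = 0.007083 × 22.4 = 0.159 L.

0.159 L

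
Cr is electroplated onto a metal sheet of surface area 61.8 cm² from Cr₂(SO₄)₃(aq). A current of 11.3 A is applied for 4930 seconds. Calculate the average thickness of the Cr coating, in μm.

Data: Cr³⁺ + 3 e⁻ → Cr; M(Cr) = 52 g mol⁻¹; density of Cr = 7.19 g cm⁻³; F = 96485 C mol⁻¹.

Q = I·t = 11.30 × 4930.0 = 55710 C; n(e⁻) = 0.5774 mol.
n(Cr) = n(e⁻)/3 = 0.1925 mol, so m = 0.1925 × 52 = 10.01 g.
Volume = m/ρ = 10.01 / 7.19 = 1.392 cm³.
Thickness = V/A = 1.392 / 61.8 = 0.0225 cm = 225 μm.

225 μm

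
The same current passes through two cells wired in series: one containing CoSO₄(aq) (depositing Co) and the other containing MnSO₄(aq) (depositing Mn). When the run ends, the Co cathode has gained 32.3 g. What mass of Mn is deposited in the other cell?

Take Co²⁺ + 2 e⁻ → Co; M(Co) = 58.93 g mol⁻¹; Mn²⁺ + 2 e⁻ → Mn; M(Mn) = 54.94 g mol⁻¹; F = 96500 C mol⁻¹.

n(Co) = 32.3 / 58.93 = 0.5481 mol.
Since Co²⁺ + 2 e⁻ → Co, n(e⁻) passed = 2 × 0.5481 = 1.096 mol.
Cells in series carry the same charge, so the same 1.096 mol of electrons passes through cell 2.
Mn²⁺ + 2 e⁻ → Mn, so n(Mn) = 1.096 / 2 = 0.5481 mol.
m(Mn) = 0.5481 × 54.94 = 30.1 g.

30.1 g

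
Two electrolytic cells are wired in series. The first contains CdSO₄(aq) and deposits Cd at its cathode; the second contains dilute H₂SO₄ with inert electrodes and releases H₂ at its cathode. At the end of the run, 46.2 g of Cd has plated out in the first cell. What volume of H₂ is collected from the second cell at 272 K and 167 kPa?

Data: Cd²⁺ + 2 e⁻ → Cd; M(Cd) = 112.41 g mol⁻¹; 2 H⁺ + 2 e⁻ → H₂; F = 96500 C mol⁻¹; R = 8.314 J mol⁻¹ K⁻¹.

5.57 L

n(Cd) = 46.2 / 112.41 = 0.4110 mol, so n(e⁻) = 2 × 0.4110 = 0.8220 mol.
The cells are in series, so the same 0.8220 mol of electrons passes through the second cell.
2 H⁺ + 2 e⁻ → H₂ — 2 mol e⁻ per mol H₂, so n(H₂) = 0.8220/2 = 0.4110 mol.
V = nRT/P = (0.4110 × 8.314 × 272) / (167 × 10³) = 0.00557 m³ = 5.57 L.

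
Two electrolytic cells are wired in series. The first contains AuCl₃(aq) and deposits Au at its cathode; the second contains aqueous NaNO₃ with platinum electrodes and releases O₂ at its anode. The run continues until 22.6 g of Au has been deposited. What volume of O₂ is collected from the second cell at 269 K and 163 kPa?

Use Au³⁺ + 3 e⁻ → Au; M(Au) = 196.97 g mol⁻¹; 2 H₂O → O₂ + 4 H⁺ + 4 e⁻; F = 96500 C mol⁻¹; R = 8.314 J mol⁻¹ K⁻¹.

1.18 L

n(Au) = 22.6 / 196.97 = 0.1147 mol, so n(e⁻) = 3 × 0.1147 = 0.3442 mol.
The cells are in series, so the same 0.3442 mol of electrons passes through the second cell.
2 H₂O → O₂ + 4 H⁺ + 4 e⁻ — 4 mol e⁻ per mol O₂, so n(O₂) = 0.3442/4 = 0.08605 mol.
V = nRT/P = (0.08605 × 8.314 × 269) / (163 × 10³) = 0.00118 m³ = 1.18 L.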